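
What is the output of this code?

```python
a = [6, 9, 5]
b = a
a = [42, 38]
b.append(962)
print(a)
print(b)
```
[42, 38]
[6, 9, 5, 962]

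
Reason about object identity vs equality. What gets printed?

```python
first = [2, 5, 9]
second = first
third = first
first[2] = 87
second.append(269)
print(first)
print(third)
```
[2, 5, 87, 269]
[2, 5, 87, 269]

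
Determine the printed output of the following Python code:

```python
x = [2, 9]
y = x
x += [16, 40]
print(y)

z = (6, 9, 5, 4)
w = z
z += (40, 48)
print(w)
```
[2, 9, 16, 40]
(6, 9, 5, 4)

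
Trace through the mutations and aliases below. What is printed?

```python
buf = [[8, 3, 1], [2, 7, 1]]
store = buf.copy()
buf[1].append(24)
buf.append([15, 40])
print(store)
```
[[8, 3, 1], [2, 7, 1, 24]]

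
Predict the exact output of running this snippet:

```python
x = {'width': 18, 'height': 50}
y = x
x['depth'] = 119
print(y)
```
{'width': 18, 'height': 50, 'depth': 119}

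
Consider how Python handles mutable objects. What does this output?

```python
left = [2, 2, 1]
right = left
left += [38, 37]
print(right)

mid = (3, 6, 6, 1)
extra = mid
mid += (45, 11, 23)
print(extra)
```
[2, 2, 1, 38, 37]
(3, 6, 6, 1)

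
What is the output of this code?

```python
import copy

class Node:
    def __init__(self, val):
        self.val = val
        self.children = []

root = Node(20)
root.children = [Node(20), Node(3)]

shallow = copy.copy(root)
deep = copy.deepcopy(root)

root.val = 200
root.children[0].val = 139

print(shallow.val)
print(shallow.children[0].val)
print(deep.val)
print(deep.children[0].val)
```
20
139
20
20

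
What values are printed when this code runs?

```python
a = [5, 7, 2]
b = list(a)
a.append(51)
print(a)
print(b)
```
[5, 7, 2, 51]
[5, 7, 2]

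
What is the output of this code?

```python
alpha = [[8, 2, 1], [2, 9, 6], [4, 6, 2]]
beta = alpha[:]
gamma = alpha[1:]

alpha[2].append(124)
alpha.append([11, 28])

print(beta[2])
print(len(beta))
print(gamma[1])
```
[4, 6, 2, 124]
3
[4, 6, 2, 124]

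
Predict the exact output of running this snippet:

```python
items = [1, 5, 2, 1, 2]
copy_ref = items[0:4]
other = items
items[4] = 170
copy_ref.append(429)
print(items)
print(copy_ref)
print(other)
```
[1, 5, 2, 1, 170]
[1, 5, 2, 1, 429]
[1, 5, 2, 1, 170]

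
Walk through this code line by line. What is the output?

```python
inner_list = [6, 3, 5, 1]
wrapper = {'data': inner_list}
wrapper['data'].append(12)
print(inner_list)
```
[6, 3, 5, 1, 12]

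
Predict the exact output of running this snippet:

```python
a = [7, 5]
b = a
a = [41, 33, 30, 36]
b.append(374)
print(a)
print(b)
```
[41, 33, 30, 36]
[7, 5, 374]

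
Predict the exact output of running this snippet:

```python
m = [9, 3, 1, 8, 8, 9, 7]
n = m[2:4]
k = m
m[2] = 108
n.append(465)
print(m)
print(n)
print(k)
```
[9, 3, 108, 8, 8, 9, 7]
[1, 8, 465]
[9, 3, 108, 8, 8, 9, 7]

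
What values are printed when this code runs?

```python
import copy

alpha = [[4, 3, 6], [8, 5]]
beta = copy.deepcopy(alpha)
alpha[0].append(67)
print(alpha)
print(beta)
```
[[4, 3, 6, 67], [8, 5]]
[[4, 3, 6], [8, 5]]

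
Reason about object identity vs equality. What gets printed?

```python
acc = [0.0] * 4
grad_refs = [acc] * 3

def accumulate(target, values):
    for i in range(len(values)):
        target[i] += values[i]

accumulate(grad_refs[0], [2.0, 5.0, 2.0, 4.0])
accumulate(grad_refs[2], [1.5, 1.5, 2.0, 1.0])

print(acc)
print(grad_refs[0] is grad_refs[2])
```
[3.5, 6.5, 4.0, 5.0]
True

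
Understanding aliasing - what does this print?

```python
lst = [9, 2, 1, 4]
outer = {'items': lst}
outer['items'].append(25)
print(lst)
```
[9, 2, 1, 4, 25]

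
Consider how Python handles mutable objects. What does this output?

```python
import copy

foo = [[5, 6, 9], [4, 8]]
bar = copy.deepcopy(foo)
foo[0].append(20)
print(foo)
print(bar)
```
[[5, 6, 9, 20], [4, 8]]
[[5, 6, 9], [4, 8]]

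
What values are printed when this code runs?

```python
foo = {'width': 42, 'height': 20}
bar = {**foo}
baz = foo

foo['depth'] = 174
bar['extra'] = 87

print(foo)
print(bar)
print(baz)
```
{'width': 42, 'height': 20, 'depth': 174}
{'width': 42, 'height': 20, 'extra': 87}
{'width': 42, 'height': 20, 'depth': 174}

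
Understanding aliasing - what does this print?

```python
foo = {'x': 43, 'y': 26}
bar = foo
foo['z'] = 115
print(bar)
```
{'x': 43, 'y': 26, 'z': 115}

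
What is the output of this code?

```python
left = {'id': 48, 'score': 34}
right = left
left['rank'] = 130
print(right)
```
{'id': 48, 'score': 34, 'rank': 130}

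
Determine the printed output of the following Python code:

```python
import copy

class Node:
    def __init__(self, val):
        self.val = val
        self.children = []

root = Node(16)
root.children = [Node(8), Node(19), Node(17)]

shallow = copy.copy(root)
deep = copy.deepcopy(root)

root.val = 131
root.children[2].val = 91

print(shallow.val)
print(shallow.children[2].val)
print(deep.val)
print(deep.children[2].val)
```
16
91
16
17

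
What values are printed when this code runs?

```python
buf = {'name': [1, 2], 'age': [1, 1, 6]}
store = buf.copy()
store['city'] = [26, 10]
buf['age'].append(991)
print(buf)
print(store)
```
{'name': [1, 2], 'age': [1, 1, 6, 991]}
{'name': [1, 2], 'age': [1, 1, 6, 991], 'city': [26, 10]}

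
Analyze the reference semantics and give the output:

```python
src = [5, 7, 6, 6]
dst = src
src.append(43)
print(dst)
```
[5, 7, 6, 6, 43]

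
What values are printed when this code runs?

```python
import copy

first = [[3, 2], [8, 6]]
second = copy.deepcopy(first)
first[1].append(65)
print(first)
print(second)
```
[[3, 2], [8, 6, 65]]
[[3, 2], [8, 6]]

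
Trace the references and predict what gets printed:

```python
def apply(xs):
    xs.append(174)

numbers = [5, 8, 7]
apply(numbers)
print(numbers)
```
[5, 8, 7, 174]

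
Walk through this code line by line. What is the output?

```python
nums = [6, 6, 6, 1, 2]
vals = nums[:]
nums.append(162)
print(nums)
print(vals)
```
[6, 6, 6, 1, 2, 162]
[6, 6, 6, 1, 2]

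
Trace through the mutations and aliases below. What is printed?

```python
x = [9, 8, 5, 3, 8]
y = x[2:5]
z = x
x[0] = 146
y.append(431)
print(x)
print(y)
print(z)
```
[146, 8, 5, 3, 8]
[5, 3, 8, 431]
[146, 8, 5, 3, 8]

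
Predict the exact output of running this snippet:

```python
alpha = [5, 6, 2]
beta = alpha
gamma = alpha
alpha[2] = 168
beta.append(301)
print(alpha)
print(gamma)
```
[5, 6, 168, 301]
[5, 6, 168, 301]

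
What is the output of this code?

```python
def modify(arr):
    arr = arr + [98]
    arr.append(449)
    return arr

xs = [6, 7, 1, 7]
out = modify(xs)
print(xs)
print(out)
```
[6, 7, 1, 7]
[6, 7, 1, 7, 98, 449]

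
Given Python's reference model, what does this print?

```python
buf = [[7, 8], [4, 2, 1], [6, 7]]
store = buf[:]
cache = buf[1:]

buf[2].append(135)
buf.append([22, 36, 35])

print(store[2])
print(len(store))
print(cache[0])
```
[6, 7, 135]
3
[4, 2, 1]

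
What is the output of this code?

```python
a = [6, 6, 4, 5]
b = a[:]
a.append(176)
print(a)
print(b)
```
[6, 6, 4, 5, 176]
[6, 6, 4, 5]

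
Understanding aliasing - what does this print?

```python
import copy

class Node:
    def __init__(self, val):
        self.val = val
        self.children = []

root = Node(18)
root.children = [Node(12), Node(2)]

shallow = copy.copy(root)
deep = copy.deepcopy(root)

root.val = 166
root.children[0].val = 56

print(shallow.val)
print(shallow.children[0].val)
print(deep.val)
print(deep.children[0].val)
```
18
56
18
12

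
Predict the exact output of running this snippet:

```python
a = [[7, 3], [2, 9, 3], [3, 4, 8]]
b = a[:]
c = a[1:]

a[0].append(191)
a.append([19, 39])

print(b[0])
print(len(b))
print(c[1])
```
[7, 3, 191]
3
[3, 4, 8]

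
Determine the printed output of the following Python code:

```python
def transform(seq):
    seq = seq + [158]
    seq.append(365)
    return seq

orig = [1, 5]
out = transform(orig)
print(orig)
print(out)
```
[1, 5]
[1, 5, 158, 365]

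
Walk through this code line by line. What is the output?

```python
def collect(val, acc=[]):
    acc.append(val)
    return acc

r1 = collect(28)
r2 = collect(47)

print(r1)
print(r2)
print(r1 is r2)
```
[28, 47]
[28, 47]
True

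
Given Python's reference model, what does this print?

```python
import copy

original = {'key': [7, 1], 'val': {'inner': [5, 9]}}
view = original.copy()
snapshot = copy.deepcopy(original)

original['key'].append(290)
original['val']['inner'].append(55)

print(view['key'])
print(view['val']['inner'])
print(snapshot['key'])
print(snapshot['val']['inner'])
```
[7, 1, 290]
[5, 9, 55]
[7, 1]
[5, 9]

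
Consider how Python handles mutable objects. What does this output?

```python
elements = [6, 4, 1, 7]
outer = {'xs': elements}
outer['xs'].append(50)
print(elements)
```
[6, 4, 1, 7, 50]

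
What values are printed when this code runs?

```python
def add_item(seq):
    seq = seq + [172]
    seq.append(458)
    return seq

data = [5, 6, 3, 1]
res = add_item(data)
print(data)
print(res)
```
[5, 6, 3, 1]
[5, 6, 3, 1, 172, 458]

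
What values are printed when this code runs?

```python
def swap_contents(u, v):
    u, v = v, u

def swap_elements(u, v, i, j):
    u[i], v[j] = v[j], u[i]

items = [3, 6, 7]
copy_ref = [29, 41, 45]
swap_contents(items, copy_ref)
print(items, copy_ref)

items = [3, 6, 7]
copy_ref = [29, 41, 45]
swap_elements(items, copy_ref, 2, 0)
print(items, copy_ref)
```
[3, 6, 7] [29, 41, 45]
[3, 6, 29] [7, 41, 45]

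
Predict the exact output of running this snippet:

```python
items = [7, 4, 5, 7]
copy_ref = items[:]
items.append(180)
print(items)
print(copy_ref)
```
[7, 4, 5, 7, 180]
[7, 4, 5, 7]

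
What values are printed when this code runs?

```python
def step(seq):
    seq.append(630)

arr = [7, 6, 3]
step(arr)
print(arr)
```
[7, 6, 3, 630]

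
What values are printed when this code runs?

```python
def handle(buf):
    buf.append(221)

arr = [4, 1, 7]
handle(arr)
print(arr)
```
[4, 1, 7, 221]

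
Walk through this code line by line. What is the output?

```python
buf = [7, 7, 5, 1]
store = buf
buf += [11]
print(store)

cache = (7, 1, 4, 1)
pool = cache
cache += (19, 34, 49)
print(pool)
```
[7, 7, 5, 1, 11]
(7, 1, 4, 1)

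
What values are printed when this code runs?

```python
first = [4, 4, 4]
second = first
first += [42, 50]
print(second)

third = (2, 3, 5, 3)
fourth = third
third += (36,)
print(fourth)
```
[4, 4, 4, 42, 50]
(2, 3, 5, 3)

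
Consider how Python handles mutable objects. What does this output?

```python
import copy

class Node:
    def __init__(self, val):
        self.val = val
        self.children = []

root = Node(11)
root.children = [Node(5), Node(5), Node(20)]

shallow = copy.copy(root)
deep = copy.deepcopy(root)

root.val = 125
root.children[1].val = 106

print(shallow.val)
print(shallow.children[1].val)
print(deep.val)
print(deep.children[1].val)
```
11
106
11
5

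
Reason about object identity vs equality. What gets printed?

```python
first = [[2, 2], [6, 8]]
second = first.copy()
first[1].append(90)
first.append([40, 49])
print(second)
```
[[2, 2], [6, 8, 90]]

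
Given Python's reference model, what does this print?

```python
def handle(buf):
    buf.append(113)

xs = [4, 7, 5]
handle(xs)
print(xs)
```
[4, 7, 5, 113]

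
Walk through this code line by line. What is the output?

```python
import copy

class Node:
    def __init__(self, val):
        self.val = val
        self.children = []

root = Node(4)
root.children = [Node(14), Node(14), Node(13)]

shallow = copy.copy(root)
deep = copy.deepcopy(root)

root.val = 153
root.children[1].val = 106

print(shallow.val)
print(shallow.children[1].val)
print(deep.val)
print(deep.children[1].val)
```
4
106
4
14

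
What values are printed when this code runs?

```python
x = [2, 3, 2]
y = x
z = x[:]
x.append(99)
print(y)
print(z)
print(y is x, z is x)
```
[2, 3, 2, 99]
[2, 3, 2]
True False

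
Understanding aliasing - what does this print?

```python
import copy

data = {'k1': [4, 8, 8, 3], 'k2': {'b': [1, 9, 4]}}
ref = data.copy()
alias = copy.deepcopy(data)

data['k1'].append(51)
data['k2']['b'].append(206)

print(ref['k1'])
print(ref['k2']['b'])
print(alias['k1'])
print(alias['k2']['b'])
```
[4, 8, 8, 3, 51]
[1, 9, 4, 206]
[4, 8, 8, 3]
[1, 9, 4]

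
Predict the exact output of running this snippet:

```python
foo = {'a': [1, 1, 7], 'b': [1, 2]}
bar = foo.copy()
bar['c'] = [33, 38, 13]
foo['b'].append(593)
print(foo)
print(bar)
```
{'a': [1, 1, 7], 'b': [1, 2, 593]}
{'a': [1, 1, 7], 'b': [1, 2, 593], 'c': [33, 38, 13]}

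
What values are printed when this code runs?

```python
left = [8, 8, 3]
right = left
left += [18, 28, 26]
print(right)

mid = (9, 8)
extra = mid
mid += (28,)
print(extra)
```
[8, 8, 3, 18, 28, 26]
(9, 8)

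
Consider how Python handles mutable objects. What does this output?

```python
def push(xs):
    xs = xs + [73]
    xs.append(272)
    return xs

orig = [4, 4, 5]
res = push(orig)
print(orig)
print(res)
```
[4, 4, 5]
[4, 4, 5, 73, 272]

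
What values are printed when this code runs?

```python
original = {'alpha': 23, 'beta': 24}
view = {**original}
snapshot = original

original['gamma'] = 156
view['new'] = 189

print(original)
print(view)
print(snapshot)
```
{'alpha': 23, 'beta': 24, 'gamma': 156}
{'alpha': 23, 'beta': 24, 'new': 189}
{'alpha': 23, 'beta': 24, 'gamma': 156}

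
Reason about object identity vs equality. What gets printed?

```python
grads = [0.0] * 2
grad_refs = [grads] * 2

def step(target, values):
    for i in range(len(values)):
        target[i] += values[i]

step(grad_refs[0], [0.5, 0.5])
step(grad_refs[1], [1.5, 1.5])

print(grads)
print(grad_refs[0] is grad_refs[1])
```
[2.0, 2.0]
True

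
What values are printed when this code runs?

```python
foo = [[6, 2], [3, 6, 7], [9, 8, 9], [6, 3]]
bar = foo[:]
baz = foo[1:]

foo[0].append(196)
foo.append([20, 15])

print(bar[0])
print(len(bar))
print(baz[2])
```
[6, 2, 196]
4
[6, 3]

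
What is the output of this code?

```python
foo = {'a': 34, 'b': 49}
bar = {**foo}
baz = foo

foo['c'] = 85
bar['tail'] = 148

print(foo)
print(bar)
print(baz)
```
{'a': 34, 'b': 49, 'c': 85}
{'a': 34, 'b': 49, 'tail': 148}
{'a': 34, 'b': 49, 'c': 85}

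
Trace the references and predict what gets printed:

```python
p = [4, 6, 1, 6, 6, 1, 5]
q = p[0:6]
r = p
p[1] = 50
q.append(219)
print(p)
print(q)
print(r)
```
[4, 50, 1, 6, 6, 1, 5]
[4, 6, 1, 6, 6, 1, 219]
[4, 50, 1, 6, 6, 1, 5]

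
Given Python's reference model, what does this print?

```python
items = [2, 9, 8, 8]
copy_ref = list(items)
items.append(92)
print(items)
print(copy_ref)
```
[2, 9, 8, 8, 92]
[2, 9, 8, 8]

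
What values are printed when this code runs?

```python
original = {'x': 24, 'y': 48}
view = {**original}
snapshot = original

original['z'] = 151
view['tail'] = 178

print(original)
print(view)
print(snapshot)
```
{'x': 24, 'y': 48, 'z': 151}
{'x': 24, 'y': 48, 'tail': 178}
{'x': 24, 'y': 48, 'z': 151}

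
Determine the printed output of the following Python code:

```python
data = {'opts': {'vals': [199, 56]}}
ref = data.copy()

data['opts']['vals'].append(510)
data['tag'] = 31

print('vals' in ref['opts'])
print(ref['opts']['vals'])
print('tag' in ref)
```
True
[199, 56, 510]
False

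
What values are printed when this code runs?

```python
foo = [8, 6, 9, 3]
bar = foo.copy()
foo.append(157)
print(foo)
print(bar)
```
[8, 6, 9, 3, 157]
[8, 6, 9, 3]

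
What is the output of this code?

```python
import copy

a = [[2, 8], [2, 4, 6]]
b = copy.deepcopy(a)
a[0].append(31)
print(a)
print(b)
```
[[2, 8, 31], [2, 4, 6]]
[[2, 8], [2, 4, 6]]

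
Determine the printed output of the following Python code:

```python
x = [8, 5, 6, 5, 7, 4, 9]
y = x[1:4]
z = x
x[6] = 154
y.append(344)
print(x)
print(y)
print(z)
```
[8, 5, 6, 5, 7, 4, 154]
[5, 6, 5, 344]
[8, 5, 6, 5, 7, 4, 154]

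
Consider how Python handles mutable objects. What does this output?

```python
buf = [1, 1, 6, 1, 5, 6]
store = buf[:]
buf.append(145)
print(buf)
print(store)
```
[1, 1, 6, 1, 5, 6, 145]
[1, 1, 6, 1, 5, 6]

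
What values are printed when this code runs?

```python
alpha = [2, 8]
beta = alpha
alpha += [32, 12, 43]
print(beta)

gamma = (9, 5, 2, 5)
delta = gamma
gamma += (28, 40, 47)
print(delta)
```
[2, 8, 32, 12, 43]
(9, 5, 2, 5)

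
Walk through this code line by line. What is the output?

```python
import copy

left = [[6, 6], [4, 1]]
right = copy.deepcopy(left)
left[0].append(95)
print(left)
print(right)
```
[[6, 6, 95], [4, 1]]
[[6, 6], [4, 1]]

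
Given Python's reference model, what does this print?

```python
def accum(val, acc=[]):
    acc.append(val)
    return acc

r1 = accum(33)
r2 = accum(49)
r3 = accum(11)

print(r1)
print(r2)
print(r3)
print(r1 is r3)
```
[33, 49, 11]
[33, 49, 11]
[33, 49, 11]
True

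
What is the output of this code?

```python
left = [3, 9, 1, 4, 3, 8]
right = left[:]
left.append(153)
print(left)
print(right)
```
[3, 9, 1, 4, 3, 8, 153]
[3, 9, 1, 4, 3, 8]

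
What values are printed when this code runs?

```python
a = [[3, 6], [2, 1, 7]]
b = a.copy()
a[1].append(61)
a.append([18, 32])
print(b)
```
[[3, 6], [2, 1, 7, 61]]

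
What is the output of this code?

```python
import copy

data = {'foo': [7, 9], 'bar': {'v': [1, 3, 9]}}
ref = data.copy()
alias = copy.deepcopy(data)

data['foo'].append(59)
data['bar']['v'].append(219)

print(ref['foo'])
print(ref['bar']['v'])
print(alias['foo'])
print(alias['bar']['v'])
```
[7, 9, 59]
[1, 3, 9, 219]
[7, 9]
[1, 3, 9]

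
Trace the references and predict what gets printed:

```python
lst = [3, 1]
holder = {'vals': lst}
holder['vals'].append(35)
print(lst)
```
[3, 1, 35]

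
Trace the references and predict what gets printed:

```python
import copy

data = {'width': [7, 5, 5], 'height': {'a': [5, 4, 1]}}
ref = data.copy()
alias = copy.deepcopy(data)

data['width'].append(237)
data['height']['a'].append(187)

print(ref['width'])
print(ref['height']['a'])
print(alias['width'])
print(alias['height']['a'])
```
[7, 5, 5, 237]
[5, 4, 1, 187]
[7, 5, 5]
[5, 4, 1]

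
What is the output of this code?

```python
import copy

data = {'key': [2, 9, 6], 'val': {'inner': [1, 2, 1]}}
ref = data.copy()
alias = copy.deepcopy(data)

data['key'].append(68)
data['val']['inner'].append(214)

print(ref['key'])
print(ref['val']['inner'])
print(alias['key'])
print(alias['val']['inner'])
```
[2, 9, 6, 68]
[1, 2, 1, 214]
[2, 9, 6]
[1, 2, 1]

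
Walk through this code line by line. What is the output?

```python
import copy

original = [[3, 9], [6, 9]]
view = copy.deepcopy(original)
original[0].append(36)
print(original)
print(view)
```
[[3, 9, 36], [6, 9]]
[[3, 9], [6, 9]]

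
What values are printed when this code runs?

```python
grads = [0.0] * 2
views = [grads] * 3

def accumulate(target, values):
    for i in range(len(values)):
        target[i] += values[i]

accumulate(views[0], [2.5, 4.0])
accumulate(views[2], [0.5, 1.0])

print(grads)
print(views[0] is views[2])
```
[3.0, 5.0]
True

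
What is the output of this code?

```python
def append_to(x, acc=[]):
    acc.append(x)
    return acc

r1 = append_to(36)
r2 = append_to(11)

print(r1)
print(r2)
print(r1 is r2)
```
[36, 11]
[36, 11]
True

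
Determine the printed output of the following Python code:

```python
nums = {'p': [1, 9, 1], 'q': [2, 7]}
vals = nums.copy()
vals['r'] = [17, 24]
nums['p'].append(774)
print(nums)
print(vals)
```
{'p': [1, 9, 1, 774], 'q': [2, 7]}
{'p': [1, 9, 1, 774], 'q': [2, 7], 'r': [17, 24]}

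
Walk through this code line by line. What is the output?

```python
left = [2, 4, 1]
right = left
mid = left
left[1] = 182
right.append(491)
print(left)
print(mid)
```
[2, 182, 1, 491]
[2, 182, 1, 491]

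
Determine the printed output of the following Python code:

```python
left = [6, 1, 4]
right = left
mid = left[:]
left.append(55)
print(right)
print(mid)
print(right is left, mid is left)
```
[6, 1, 4, 55]
[6, 1, 4]
True False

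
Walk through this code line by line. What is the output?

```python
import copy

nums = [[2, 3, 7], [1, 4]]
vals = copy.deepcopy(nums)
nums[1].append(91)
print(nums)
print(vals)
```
[[2, 3, 7], [1, 4, 91]]
[[2, 3, 7], [1, 4]]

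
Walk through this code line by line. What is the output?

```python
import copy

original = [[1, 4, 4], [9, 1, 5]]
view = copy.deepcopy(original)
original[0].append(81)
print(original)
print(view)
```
[[1, 4, 4, 81], [9, 1, 5]]
[[1, 4, 4], [9, 1, 5]]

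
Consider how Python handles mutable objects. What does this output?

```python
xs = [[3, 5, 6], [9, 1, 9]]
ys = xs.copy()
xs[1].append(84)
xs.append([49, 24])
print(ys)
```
[[3, 5, 6], [9, 1, 9, 84]]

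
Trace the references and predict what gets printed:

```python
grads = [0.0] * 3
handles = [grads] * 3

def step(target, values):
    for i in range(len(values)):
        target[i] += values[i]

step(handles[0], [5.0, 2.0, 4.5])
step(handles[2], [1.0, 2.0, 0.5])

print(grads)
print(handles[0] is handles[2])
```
[6.0, 4.0, 5.0]
True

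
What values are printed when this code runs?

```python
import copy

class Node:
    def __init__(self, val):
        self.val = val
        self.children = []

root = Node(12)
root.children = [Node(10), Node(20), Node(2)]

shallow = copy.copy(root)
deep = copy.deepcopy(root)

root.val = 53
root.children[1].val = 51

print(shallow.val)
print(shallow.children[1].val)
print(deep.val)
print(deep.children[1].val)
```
12
51
12
20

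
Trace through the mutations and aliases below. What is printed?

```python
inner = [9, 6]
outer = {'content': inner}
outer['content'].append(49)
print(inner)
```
[9, 6, 49]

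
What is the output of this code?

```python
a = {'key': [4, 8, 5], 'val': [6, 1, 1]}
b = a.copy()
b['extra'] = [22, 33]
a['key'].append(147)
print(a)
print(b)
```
{'key': [4, 8, 5, 147], 'val': [6, 1, 1]}
{'key': [4, 8, 5, 147], 'val': [6, 1, 1], 'extra': [22, 33]}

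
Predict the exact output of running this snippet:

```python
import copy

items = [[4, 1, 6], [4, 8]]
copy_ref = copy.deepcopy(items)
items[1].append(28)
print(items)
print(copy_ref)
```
[[4, 1, 6], [4, 8, 28]]
[[4, 1, 6], [4, 8]]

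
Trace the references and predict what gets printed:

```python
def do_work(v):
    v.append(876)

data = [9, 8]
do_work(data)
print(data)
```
[9, 8, 876]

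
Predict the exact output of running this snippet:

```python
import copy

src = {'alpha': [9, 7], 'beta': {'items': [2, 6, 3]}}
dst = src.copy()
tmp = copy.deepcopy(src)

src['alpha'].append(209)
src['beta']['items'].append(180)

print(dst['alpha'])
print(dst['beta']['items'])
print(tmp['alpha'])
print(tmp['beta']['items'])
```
[9, 7, 209]
[2, 6, 3, 180]
[9, 7]
[2, 6, 3]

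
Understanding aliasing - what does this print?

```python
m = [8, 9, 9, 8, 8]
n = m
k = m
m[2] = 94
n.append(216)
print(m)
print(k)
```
[8, 9, 94, 8, 8, 216]
[8, 9, 94, 8, 8, 216]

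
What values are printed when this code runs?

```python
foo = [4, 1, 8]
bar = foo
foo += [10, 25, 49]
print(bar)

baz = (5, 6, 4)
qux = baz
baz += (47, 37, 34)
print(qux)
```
[4, 1, 8, 10, 25, 49]
(5, 6, 4)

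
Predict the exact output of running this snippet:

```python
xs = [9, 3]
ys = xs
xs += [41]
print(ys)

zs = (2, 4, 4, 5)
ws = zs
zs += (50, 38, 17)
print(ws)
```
[9, 3, 41]
(2, 4, 4, 5)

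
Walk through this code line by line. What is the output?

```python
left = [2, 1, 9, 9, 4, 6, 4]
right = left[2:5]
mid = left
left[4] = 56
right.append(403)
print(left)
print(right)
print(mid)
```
[2, 1, 9, 9, 56, 6, 4]
[9, 9, 4, 403]
[2, 1, 9, 9, 56, 6, 4]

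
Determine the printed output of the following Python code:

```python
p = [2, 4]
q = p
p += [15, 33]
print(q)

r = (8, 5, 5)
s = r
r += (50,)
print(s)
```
[2, 4, 15, 33]
(8, 5, 5)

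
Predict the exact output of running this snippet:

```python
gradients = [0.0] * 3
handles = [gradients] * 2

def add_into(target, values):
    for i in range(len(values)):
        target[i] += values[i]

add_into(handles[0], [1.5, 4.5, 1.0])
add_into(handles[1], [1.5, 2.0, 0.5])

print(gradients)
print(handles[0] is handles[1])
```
[3.0, 6.5, 1.5]
True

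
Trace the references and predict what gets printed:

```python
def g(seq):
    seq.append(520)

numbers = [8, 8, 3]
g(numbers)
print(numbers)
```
[8, 8, 3, 520]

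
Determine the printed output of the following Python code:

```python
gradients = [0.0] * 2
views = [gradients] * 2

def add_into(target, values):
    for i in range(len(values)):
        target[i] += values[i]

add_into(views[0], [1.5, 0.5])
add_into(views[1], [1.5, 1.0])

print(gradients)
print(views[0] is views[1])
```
[3.0, 1.5]
True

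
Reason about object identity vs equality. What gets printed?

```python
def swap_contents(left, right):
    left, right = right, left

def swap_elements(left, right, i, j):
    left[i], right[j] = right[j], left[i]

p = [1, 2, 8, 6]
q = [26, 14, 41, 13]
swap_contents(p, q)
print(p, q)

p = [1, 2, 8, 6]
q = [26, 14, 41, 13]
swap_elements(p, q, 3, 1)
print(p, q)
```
[1, 2, 8, 6] [26, 14, 41, 13]
[1, 2, 8, 14] [26, 6, 41, 13]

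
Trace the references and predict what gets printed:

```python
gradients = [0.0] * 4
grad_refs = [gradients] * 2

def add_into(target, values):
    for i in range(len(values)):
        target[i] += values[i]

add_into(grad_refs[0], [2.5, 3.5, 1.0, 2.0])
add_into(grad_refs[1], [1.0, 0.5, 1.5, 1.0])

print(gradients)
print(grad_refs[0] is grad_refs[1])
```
[3.5, 4.0, 2.5, 3.0]
True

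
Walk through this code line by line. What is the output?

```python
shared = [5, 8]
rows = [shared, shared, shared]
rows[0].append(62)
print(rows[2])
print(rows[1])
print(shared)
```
[5, 8, 62]
[5, 8, 62]
[5, 8, 62]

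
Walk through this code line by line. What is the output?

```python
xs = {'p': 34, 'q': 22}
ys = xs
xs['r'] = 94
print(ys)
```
{'p': 34, 'q': 22, 'r': 94}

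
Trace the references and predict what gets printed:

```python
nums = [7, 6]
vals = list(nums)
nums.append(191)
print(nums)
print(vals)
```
[7, 6, 191]
[7, 6]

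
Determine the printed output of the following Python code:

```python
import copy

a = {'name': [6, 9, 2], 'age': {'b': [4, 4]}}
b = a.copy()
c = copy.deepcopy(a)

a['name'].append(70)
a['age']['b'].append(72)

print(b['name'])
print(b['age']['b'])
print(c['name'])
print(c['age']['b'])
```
[6, 9, 2, 70]
[4, 4, 72]
[6, 9, 2]
[4, 4]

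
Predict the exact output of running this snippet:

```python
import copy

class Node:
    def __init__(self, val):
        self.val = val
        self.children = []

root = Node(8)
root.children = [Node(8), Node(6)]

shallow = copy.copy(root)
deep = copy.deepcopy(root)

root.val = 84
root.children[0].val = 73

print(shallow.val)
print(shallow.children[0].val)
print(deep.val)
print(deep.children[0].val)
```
8
73
8
8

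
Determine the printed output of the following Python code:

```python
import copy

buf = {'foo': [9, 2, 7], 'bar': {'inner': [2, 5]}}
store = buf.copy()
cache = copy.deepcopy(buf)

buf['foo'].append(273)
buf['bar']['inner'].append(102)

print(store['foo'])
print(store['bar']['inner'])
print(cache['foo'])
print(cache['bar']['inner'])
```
[9, 2, 7, 273]
[2, 5, 102]
[9, 2, 7]
[2, 5]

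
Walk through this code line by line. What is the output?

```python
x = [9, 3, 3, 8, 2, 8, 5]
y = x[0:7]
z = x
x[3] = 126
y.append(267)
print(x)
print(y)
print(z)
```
[9, 3, 3, 126, 2, 8, 5]
[9, 3, 3, 8, 2, 8, 5, 267]
[9, 3, 3, 126, 2, 8, 5]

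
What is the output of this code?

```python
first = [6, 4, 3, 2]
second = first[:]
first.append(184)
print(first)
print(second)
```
[6, 4, 3, 2, 184]
[6, 4, 3, 2]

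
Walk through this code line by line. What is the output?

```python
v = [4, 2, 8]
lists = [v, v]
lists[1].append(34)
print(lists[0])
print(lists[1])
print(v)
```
[4, 2, 8, 34]
[4, 2, 8, 34]
[4, 2, 8, 34]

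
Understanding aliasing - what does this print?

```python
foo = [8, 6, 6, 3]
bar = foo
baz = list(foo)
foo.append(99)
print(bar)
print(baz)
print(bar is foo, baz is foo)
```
[8, 6, 6, 3, 99]
[8, 6, 6, 3]
True False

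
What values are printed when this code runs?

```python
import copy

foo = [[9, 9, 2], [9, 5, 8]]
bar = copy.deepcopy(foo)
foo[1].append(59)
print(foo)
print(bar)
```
[[9, 9, 2], [9, 5, 8, 59]]
[[9, 9, 2], [9, 5, 8]]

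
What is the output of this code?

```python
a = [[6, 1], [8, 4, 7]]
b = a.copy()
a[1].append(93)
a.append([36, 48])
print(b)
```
[[6, 1], [8, 4, 7, 93]]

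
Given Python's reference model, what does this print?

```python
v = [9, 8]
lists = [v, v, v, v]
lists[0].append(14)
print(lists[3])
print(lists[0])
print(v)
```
[9, 8, 14]
[9, 8, 14]
[9, 8, 14]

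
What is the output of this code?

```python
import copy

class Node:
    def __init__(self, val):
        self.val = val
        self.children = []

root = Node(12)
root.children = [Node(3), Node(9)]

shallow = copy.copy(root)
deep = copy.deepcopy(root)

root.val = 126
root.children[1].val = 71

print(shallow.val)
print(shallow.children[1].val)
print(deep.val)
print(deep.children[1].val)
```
12
71
12
9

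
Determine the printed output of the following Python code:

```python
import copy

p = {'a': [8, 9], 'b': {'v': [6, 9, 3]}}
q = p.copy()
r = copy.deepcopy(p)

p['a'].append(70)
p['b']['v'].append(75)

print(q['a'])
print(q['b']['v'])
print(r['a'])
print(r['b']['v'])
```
[8, 9, 70]
[6, 9, 3, 75]
[8, 9]
[6, 9, 3]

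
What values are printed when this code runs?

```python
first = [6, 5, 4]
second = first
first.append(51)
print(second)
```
[6, 5, 4, 51]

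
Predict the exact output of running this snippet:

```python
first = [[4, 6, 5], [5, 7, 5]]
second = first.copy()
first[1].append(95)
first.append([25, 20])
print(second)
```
[[4, 6, 5], [5, 7, 5, 95]]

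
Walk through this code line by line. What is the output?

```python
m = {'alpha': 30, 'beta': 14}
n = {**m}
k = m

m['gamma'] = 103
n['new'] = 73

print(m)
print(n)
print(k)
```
{'alpha': 30, 'beta': 14, 'gamma': 103}
{'alpha': 30, 'beta': 14, 'new': 73}
{'alpha': 30, 'beta': 14, 'gamma': 103}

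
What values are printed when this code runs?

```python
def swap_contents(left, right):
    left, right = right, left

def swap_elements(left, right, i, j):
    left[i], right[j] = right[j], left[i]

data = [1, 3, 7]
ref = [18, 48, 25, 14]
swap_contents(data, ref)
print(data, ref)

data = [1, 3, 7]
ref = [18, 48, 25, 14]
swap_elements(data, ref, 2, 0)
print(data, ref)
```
[1, 3, 7] [18, 48, 25, 14]
[1, 3, 18] [7, 48, 25, 14]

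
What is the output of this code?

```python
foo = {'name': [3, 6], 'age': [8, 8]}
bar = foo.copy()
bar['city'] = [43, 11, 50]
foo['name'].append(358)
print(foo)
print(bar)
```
{'name': [3, 6, 358], 'age': [8, 8]}
{'name': [3, 6, 358], 'age': [8, 8], 'city': [43, 11, 50]}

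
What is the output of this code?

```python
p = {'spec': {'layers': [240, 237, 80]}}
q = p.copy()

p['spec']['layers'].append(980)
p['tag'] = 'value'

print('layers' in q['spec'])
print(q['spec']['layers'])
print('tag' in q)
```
True
[240, 237, 80, 980]
False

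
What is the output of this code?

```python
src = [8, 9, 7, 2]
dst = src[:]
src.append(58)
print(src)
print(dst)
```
[8, 9, 7, 2, 58]
[8, 9, 7, 2]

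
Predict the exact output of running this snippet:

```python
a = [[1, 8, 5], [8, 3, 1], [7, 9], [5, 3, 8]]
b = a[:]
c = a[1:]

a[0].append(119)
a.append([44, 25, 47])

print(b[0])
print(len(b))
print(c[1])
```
[1, 8, 5, 119]
4
[7, 9]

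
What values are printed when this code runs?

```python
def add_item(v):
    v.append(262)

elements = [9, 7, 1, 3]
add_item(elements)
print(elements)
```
[9, 7, 1, 3, 262]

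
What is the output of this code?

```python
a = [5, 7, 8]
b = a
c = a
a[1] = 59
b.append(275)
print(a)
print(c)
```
[5, 59, 8, 275]
[5, 59, 8, 275]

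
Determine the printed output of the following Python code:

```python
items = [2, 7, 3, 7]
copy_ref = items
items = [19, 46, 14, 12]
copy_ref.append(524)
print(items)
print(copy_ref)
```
[19, 46, 14, 12]
[2, 7, 3, 7, 524]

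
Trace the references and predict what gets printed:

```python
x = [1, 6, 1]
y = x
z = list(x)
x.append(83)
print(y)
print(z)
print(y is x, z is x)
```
[1, 6, 1, 83]
[1, 6, 1]
True False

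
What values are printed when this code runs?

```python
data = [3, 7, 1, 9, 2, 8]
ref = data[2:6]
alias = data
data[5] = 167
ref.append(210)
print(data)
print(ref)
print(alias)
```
[3, 7, 1, 9, 2, 167]
[1, 9, 2, 8, 210]
[3, 7, 1, 9, 2, 167]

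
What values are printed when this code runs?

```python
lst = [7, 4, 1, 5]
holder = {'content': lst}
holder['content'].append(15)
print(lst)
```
[7, 4, 1, 5, 15]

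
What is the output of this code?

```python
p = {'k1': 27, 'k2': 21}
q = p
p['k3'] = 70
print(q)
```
{'k1': 27, 'k2': 21, 'k3': 70}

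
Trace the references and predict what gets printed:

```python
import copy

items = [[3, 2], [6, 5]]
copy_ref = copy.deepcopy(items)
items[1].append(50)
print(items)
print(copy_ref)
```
[[3, 2], [6, 5, 50]]
[[3, 2], [6, 5]]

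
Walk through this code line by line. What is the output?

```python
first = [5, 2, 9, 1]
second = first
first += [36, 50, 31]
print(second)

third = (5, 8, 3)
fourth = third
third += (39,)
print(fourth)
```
[5, 2, 9, 1, 36, 50, 31]
(5, 8, 3)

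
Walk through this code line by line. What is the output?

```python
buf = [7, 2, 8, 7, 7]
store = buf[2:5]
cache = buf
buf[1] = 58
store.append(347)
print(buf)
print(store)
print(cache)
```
[7, 58, 8, 7, 7]
[8, 7, 7, 347]
[7, 58, 8, 7, 7]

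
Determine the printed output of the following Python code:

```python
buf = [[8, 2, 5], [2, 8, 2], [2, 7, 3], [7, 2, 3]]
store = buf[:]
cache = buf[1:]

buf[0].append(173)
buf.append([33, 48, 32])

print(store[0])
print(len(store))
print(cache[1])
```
[8, 2, 5, 173]
4
[2, 7, 3]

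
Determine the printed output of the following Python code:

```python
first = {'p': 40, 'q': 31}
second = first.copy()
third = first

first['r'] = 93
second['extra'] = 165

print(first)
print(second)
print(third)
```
{'p': 40, 'q': 31, 'r': 93}
{'p': 40, 'q': 31, 'extra': 165}
{'p': 40, 'q': 31, 'r': 93}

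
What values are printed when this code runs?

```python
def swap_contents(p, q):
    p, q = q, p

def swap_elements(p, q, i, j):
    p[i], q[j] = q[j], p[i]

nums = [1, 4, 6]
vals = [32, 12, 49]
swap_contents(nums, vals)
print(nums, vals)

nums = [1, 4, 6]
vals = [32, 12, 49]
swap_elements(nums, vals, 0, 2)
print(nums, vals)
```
[1, 4, 6] [32, 12, 49]
[49, 4, 6] [32, 12, 1]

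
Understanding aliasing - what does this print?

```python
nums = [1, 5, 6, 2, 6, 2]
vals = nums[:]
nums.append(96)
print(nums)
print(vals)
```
[1, 5, 6, 2, 6, 2, 96]
[1, 5, 6, 2, 6, 2]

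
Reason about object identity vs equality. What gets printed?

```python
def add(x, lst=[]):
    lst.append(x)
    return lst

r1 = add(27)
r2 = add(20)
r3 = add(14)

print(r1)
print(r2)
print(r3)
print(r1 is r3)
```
[27, 20, 14]
[27, 20, 14]
[27, 20, 14]
True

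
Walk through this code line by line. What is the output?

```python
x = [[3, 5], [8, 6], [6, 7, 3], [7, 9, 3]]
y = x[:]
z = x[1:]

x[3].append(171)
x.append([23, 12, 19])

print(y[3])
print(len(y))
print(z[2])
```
[7, 9, 3, 171]
4
[7, 9, 3, 171]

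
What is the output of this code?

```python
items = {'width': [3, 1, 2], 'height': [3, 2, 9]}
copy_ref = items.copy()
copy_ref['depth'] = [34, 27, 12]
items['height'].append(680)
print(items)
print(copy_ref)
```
{'width': [3, 1, 2], 'height': [3, 2, 9, 680]}
{'width': [3, 1, 2], 'height': [3, 2, 9, 680], 'depth': [34, 27, 12]}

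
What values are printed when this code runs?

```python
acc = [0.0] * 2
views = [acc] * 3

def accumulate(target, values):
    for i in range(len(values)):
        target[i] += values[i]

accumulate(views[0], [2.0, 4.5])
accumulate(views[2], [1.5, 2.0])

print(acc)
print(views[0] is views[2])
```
[3.5, 6.5]
True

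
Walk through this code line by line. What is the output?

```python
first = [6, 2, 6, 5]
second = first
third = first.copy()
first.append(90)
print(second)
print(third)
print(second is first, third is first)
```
[6, 2, 6, 5, 90]
[6, 2, 6, 5]
True False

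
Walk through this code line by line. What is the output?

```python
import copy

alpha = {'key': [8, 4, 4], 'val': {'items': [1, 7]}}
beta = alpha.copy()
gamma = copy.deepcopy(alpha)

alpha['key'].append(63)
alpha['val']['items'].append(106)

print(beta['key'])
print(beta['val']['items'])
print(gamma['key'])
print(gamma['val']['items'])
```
[8, 4, 4, 63]
[1, 7, 106]
[8, 4, 4]
[1, 7]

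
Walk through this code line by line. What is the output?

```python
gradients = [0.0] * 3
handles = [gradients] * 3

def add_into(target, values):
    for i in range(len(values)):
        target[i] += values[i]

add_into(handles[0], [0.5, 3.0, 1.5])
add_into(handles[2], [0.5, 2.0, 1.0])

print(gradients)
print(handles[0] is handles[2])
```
[1.0, 5.0, 2.5]
True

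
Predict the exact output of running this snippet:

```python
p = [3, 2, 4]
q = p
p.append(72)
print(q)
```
[3, 2, 4, 72]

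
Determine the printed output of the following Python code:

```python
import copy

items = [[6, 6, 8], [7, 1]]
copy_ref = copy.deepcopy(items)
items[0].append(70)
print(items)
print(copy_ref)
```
[[6, 6, 8, 70], [7, 1]]
[[6, 6, 8], [7, 1]]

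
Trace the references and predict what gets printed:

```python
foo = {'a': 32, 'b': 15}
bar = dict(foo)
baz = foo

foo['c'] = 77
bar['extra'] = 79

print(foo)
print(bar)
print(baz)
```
{'a': 32, 'b': 15, 'c': 77}
{'a': 32, 'b': 15, 'extra': 79}
{'a': 32, 'b': 15, 'c': 77}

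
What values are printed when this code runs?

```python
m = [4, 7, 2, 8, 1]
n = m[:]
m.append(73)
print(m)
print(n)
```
[4, 7, 2, 8, 1, 73]
[4, 7, 2, 8, 1]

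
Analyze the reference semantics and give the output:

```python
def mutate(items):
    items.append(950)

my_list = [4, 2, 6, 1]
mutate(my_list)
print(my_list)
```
[4, 2, 6, 1, 950]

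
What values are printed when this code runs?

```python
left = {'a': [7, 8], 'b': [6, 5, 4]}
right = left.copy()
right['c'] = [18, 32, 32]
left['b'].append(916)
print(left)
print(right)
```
{'a': [7, 8], 'b': [6, 5, 4, 916]}
{'a': [7, 8], 'b': [6, 5, 4, 916], 'c': [18, 32, 32]}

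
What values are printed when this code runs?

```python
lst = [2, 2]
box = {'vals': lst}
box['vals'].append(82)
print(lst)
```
[2, 2, 82]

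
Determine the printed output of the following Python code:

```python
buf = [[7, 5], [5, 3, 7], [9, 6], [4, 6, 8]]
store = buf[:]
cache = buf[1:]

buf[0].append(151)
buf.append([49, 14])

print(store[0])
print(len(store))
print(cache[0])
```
[7, 5, 151]
4
[5, 3, 7]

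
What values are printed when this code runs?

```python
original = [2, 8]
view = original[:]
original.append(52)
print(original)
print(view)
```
[2, 8, 52]
[2, 8]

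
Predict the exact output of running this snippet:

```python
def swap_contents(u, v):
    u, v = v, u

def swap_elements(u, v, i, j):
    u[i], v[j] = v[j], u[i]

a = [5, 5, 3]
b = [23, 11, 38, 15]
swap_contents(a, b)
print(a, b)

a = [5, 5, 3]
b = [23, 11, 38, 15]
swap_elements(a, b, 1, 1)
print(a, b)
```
[5, 5, 3] [23, 11, 38, 15]
[5, 11, 3] [23, 5, 38, 15]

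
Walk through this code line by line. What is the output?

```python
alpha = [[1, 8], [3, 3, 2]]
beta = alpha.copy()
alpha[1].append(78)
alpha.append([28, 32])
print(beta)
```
[[1, 8], [3, 3, 2, 78]]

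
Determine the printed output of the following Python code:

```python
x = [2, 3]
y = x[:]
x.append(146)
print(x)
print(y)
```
[2, 3, 146]
[2, 3]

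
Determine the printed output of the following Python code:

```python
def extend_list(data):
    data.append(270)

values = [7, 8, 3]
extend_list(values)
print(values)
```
[7, 8, 3, 270]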